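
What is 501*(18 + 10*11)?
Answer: 64128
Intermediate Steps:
501*(18 + 10*11) = 501*(18 + 110) = 501*128 = 64128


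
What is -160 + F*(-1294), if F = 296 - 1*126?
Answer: -220140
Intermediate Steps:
F = 170 (F = 296 - 126 = 170)
-160 + F*(-1294) = -160 + 170*(-1294) = -160 - 219980 = -220140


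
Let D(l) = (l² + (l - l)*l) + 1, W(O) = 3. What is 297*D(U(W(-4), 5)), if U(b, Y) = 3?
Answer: 2970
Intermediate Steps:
D(l) = 1 + l² (D(l) = (l² + 0*l) + 1 = (l² + 0) + 1 = l² + 1 = 1 + l²)
297*D(U(W(-4), 5)) = 297*(1 + 3²) = 297*(1 + 9) = 297*10 = 2970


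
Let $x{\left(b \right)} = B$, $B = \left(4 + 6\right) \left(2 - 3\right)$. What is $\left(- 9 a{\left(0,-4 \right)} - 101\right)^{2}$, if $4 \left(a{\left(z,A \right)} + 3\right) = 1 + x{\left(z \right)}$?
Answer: $\frac{46225}{16} \approx 2889.1$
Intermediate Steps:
$B = -10$ ($B = 10 \left(-1\right) = -10$)
$x{\left(b \right)} = -10$
$a{\left(z,A \right)} = - \frac{21}{4}$ ($a{\left(z,A \right)} = -3 + \frac{1 - 10}{4} = -3 + \frac{1}{4} \left(-9\right) = -3 - \frac{9}{4} = - \frac{21}{4}$)
$\left(- 9 a{\left(0,-4 \right)} - 101\right)^{2} = \left(\left(-9\right) \left(- \frac{21}{4}\right) - 101\right)^{2} = \left(\frac{189}{4} - 101\right)^{2} = \left(- \frac{215}{4}\right)^{2} = \frac{46225}{16}$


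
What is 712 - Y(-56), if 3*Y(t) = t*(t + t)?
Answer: -4136/3 ≈ -1378.7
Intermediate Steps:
Y(t) = 2*t²/3 (Y(t) = (t*(t + t))/3 = (t*(2*t))/3 = (2*t²)/3 = 2*t²/3)
712 - Y(-56) = 712 - 2*(-56)²/3 = 712 - 2*3136/3 = 712 - 1*6272/3 = 712 - 6272/3 = -4136/3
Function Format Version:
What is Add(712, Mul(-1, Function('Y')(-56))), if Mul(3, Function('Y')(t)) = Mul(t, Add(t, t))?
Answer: Rational(-4136, 3) ≈ -1378.7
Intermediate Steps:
Function('Y')(t) = Mul(Rational(2, 3), Pow(t, 2)) (Function('Y')(t) = Mul(Rational(1, 3), Mul(t, Add(t, t))) = Mul(Rational(1, 3), Mul(t, Mul(2, t))) = Mul(Rational(1, 3), Mul(2, Pow(t, 2))) = Mul(Rational(2, 3), Pow(t, 2)))
Add(712, Mul(-1, Function('Y')(-56))) = Add(712, Mul(-1, Mul(Rational(2, 3), Pow(-56, 2)))) = Add(712, Mul(-1, Mul(Rational(2, 3), 3136))) = Add(712, Mul(-1, Rational(6272, 3))) = Add(712, Rational(-6272, 3)) = Rational(-4136, 3)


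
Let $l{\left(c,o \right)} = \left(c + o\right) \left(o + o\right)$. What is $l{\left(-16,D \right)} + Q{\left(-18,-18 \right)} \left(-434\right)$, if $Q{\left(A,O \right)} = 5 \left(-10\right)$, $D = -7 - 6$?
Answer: $22454$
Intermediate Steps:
$D = -13$
$Q{\left(A,O \right)} = -50$
$l{\left(c,o \right)} = 2 o \left(c + o\right)$ ($l{\left(c,o \right)} = \left(c + o\right) 2 o = 2 o \left(c + o\right)$)
$l{\left(-16,D \right)} + Q{\left(-18,-18 \right)} \left(-434\right) = 2 \left(-13\right) \left(-16 - 13\right) - -21700 = 2 \left(-13\right) \left(-29\right) + 21700 = 754 + 21700 = 22454$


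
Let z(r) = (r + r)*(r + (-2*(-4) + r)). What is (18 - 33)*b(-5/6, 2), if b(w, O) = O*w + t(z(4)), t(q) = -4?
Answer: 85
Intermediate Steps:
z(r) = 2*r*(8 + 2*r) (z(r) = (2*r)*(r + (8 + r)) = (2*r)*(8 + 2*r) = 2*r*(8 + 2*r))
b(w, O) = -4 + O*w (b(w, O) = O*w - 4 = -4 + O*w)
(18 - 33)*b(-5/6, 2) = (18 - 33)*(-4 + 2*(-5/6)) = -15*(-4 + 2*(-5*⅙)) = -15*(-4 + 2*(-⅚)) = -15*(-4 - 5/3) = -15*(-17/3) = 85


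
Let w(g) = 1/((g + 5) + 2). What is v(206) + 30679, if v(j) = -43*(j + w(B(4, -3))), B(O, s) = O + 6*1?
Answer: 370914/17 ≈ 21818.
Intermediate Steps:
B(O, s) = 6 + O (B(O, s) = O + 6 = 6 + O)
w(g) = 1/(7 + g) (w(g) = 1/((5 + g) + 2) = 1/(7 + g))
v(j) = -43/17 - 43*j (v(j) = -43*(j + 1/(7 + (6 + 4))) = -43*(j + 1/(7 + 10)) = -43*(j + 1/17) = -43*(1/17 + j) = -43/17 - 43*j)
v(206) + 30679 = (-43/17 - 43*206) + 30679 = (-43/17 - 8858) + 30679 = -150629/17 + 30679 = 370914/17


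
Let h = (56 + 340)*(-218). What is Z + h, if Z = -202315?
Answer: -288643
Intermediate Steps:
h = -86328 (h = 396*(-218) = -86328)
Z + h = -202315 - 86328 = -288643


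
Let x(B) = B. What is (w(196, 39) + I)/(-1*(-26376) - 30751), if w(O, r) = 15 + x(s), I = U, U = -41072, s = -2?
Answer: 41059/4375 ≈ 9.3849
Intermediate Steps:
I = -41072
w(O, r) = 13 (w(O, r) = 15 - 2 = 13)
(w(196, 39) + I)/(-1*(-26376) - 30751) = (13 - 41072)/(-1*(-26376) - 30751) = -41059/(26376 - 30751) = -41059/(-4375) = -41059*(-1/4375) = 41059/4375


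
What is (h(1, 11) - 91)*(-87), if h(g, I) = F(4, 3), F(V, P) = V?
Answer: 7569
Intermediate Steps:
h(g, I) = 4
(h(1, 11) - 91)*(-87) = (4 - 91)*(-87) = -87*(-87) = 7569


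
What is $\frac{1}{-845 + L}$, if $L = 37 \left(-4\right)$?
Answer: $- \frac{1}{993} \approx -0.0010071$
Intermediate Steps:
$L = -148$
$\frac{1}{-845 + L} = \frac{1}{-845 - 148} = \frac{1}{-993} = - \frac{1}{993}$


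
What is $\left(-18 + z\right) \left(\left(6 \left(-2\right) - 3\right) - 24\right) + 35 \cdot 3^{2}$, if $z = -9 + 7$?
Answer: $1095$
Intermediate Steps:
$z = -2$
$\left(-18 + z\right) \left(\left(6 \left(-2\right) - 3\right) - 24\right) + 35 \cdot 3^{2} = \left(-18 - 2\right) \left(\left(6 \left(-2\right) - 3\right) - 24\right) + 35 \cdot 3^{2} = - 20 \left(\left(-12 - 3\right) - 24\right) + 35 \cdot 9 = - 20 \left(-15 - 24\right) + 315 = \left(-20\right) \left(-39\right) + 315 = 780 + 315 = 1095$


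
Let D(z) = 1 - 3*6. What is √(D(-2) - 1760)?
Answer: I*√1777 ≈ 42.154*I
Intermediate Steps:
D(z) = -17 (D(z) = 1 - 18 = -17)
√(D(-2) - 1760) = √(-17 - 1760) = √(-1777) = I*√1777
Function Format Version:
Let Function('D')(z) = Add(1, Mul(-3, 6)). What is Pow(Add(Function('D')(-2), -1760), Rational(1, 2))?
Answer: Mul(I, Pow(1777, Rational(1, 2))) ≈ Mul(42.154, I)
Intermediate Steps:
Function('D')(z) = -17 (Function('D')(z) = Add(1, -18) = -17)
Pow(Add(Function('D')(-2), -1760), Rational(1, 2)) = Pow(Add(-17, -1760), Rational(1, 2)) = Pow(-1777, Rational(1, 2)) = Mul(I, Pow(1777, Rational(1, 2)))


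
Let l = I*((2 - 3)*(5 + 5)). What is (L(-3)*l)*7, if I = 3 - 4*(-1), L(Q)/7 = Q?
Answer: 10290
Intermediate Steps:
L(Q) = 7*Q
I = 7 (I = 3 + 4 = 7)
l = -70 (l = 7*((2 - 3)*(5 + 5)) = 7*(-1*10) = 7*(-10) = -70)
(L(-3)*l)*7 = ((7*(-3))*(-70))*7 = -21*(-70)*7 = 1470*7 = 10290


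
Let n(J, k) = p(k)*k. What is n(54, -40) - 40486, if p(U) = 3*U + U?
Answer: -34086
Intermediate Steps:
p(U) = 4*U
n(J, k) = 4*k**2 (n(J, k) = (4*k)*k = 4*k**2)
n(54, -40) - 40486 = 4*(-40)**2 - 40486 = 4*1600 - 40486 = 6400 - 40486 = -34086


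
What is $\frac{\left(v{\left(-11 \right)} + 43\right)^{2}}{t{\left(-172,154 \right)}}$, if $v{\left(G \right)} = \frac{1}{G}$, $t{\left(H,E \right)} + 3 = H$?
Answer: $- \frac{222784}{21175} \approx -10.521$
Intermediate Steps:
$t{\left(H,E \right)} = -3 + H$
$\frac{\left(v{\left(-11 \right)} + 43\right)^{2}}{t{\left(-172,154 \right)}} = \frac{\left(\frac{1}{-11} + 43\right)^{2}}{-3 - 172} = \frac{\left(- \frac{1}{11} + 43\right)^{2}}{-175} = \left(\frac{472}{11}\right)^{2} \left(- \frac{1}{175}\right) = \frac{222784}{121} \left(- \frac{1}{175}\right) = - \frac{222784}{21175}$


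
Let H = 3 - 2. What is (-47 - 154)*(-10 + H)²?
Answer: -16281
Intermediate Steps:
H = 1
(-47 - 154)*(-10 + H)² = (-47 - 154)*(-10 + 1)² = -201*(-9)² = -201*81 = -16281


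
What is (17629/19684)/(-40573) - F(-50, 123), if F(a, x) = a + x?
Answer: -58300659665/798638932 ≈ -73.000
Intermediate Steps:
(17629/19684)/(-40573) - F(-50, 123) = (17629/19684)/(-40573) - (-50 + 123) = (17629*(1/19684))*(-1/40573) - 1*73 = (17629/19684)*(-1/40573) - 73 = -17629/798638932 - 73 = -58300659665/798638932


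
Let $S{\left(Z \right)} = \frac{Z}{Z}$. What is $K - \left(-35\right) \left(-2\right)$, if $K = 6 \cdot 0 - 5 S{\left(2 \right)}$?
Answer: $-75$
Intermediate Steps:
$S{\left(Z \right)} = 1$
$K = -5$ ($K = 6 \cdot 0 - 5 = 0 - 5 = -5$)
$K - \left(-35\right) \left(-2\right) = -5 - \left(-35\right) \left(-2\right) = -5 - 70 = -75$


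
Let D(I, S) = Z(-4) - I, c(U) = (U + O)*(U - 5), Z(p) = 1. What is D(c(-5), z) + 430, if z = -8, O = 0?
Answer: 381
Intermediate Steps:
c(U) = U*(-5 + U) (c(U) = (U + 0)*(U - 5) = U*(-5 + U))
D(I, S) = 1 - I
D(c(-5), z) + 430 = (1 - (-5)*(-5 - 5)) + 430 = (1 - (-5)*(-10)) + 430 = (1 - 1*50) + 430 = (1 - 50) + 430 = -49 + 430 = 381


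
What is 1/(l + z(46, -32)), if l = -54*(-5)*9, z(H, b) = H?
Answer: 1/2476 ≈ 0.00040388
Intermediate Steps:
l = 2430 (l = -27*(-10)*9 = 270*9 = 2430)
1/(l + z(46, -32)) = 1/(2430 + 46) = 1/2476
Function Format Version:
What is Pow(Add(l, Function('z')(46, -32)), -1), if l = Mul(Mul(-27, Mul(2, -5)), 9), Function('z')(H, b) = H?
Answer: Rational(1, 2476) ≈ 0.00040388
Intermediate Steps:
l = 2430 (l = Mul(Mul(-27, -10), 9) = Mul(270, 9) = 2430)
Pow(Add(l, Function('z')(46, -32)), -1) = Pow(Add(2430, 46), -1) = Pow(2476, -1) = Rational(1, 2476)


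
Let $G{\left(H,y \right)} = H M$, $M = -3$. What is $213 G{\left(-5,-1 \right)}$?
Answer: $3195$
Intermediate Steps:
$G{\left(H,y \right)} = - 3 H$ ($G{\left(H,y \right)} = H \left(-3\right) = - 3 H$)
$213 G{\left(-5,-1 \right)} = 213 \left(\left(-3\right) \left(-5\right)\right) = 213 \cdot 15 = 3195$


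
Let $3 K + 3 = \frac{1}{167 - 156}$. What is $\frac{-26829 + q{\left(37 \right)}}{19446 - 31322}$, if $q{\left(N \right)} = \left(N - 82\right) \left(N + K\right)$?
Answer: $\frac{156477}{65318} \approx 2.3956$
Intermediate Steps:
$K = - \frac{32}{33}$ ($K = -1 + \frac{1}{3 \left(167 - 156\right)} = -1 + \frac{1}{3 \cdot 11} = -1 + \frac{1}{3} \cdot \frac{1}{11} = -1 + \frac{1}{33} = - \frac{32}{33} \approx -0.9697$)
$q{\left(N \right)} = \left(-82 + N\right) \left(- \frac{32}{33} + N\right)$ ($q{\left(N \right)} = \left(N - 82\right) \left(N - \frac{32}{33}\right) = \left(-82 + N\right) \left(- \frac{32}{33} + N\right)$)
$\frac{-26829 + q{\left(37 \right)}}{19446 - 31322} = \frac{-26829 + \left(\frac{2624}{33} + 37^{2} - \frac{101306}{33}\right)}{19446 - 31322} = \frac{-26829 + \left(\frac{2624}{33} + 1369 - \frac{101306}{33}\right)}{-11876} = \left(-26829 - \frac{17835}{11}\right) \left(- \frac{1}{11876}\right) = \left(- \frac{312954}{11}\right) \left(- \frac{1}{11876}\right) = \frac{156477}{65318}$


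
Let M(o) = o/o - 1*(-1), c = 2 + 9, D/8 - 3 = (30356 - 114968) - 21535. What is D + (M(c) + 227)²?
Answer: -796711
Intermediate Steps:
D = -849152 (D = 24 + 8*((30356 - 114968) - 21535) = 24 + 8*(-84612 - 21535) = 24 + 8*(-106147) = 24 - 849176 = -849152)
c = 11
M(o) = 2 (M(o) = 1 + 1 = 2)
D + (M(c) + 227)² = -849152 + (2 + 227)² = -849152 + 229² = -849152 + 52441 = -796711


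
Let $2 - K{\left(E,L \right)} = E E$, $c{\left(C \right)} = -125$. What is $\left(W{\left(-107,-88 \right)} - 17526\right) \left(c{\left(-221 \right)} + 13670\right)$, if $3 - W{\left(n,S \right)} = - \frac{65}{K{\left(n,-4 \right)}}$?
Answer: $- \frac{2716935284070}{11447} \approx -2.3735 \cdot 10^{8}$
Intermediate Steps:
$K{\left(E,L \right)} = 2 - E^{2}$ ($K{\left(E,L \right)} = 2 - E E = 2 - E^{2}$)
$W{\left(n,S \right)} = 3 + \frac{65}{2 - n^{2}}$ ($W{\left(n,S \right)} = 3 - - \frac{65}{2 - n^{2}} = 3 + \frac{65}{2 - n^{2}}$)
$\left(W{\left(-107,-88 \right)} - 17526\right) \left(c{\left(-221 \right)} + 13670\right) = \left(\frac{-71 + 3 \left(-107\right)^{2}}{-2 + \left(-107\right)^{2}} - 17526\right) \left(-125 + 13670\right) = \left(\frac{-71 + 3 \cdot 11449}{-2 + 11449} - 17526\right) 13545 = \left(\frac{-71 + 34347}{11447} - 17526\right) 13545 = \left(\frac{1}{11447} \cdot 34276 - 17526\right) 13545 = \left(\frac{34276}{11447} - 17526\right) 13545 = \left(- \frac{200585846}{11447}\right) 13545 = - \frac{2716935284070}{11447}$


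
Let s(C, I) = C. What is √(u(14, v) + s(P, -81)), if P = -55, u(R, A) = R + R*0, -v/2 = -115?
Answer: I*√41 ≈ 6.4031*I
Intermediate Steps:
v = 230 (v = -2*(-115) = 230)
u(R, A) = R (u(R, A) = R + 0 = R)
√(u(14, v) + s(P, -81)) = √(14 - 55) = √(-41) = I*√41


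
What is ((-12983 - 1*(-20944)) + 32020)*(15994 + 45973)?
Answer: 2477502627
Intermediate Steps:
((-12983 - 1*(-20944)) + 32020)*(15994 + 45973) = ((-12983 + 20944) + 32020)*61967 = (7961 + 32020)*61967 = 39981*61967 = 2477502627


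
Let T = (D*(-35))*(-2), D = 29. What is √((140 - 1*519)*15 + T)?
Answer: I*√3655 ≈ 60.457*I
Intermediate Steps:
T = 2030 (T = (29*(-35))*(-2) = -1015*(-2) = 2030)
√((140 - 1*519)*15 + T) = √((140 - 1*519)*15 + 2030) = √((140 - 519)*15 + 2030) = √(-379*15 + 2030) = √(-5685 + 2030) = √(-3655) = I*√3655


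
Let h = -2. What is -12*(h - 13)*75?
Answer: 13500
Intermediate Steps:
-12*(h - 13)*75 = -12*(-2 - 13)*75 = -12*(-15)*75 = 180*75 = 13500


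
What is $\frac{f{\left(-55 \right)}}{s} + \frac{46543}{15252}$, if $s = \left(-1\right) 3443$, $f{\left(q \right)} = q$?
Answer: $\frac{14644219}{4773876} \approx 3.0676$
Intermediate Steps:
$s = -3443$
$\frac{f{\left(-55 \right)}}{s} + \frac{46543}{15252} = - \frac{55}{-3443} + \frac{46543}{15252} = \left(-55\right) \left(- \frac{1}{3443}\right) + 46543 \cdot \frac{1}{15252} = \frac{5}{313} + \frac{46543}{15252} = \frac{14644219}{4773876}$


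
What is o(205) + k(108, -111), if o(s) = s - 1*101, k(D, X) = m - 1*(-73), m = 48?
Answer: 225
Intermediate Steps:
k(D, X) = 121 (k(D, X) = 48 - 1*(-73) = 48 + 73 = 121)
o(s) = -101 + s (o(s) = s - 101 = -101 + s)
o(205) + k(108, -111) = (-101 + 205) + 121 = 104 + 121 = 225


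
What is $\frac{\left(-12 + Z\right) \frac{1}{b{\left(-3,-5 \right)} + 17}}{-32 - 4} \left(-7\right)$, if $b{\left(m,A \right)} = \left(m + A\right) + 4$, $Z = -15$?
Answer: $- \frac{21}{52} \approx -0.40385$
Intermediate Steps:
$b{\left(m,A \right)} = 4 + A + m$ ($b{\left(m,A \right)} = \left(A + m\right) + 4 = 4 + A + m$)
$\frac{\left(-12 + Z\right) \frac{1}{b{\left(-3,-5 \right)} + 17}}{-32 - 4} \left(-7\right) = \frac{\left(-12 - 15\right) \frac{1}{\left(4 - 5 - 3\right) + 17}}{-32 - 4} \left(-7\right) = \frac{\left(-27\right) \frac{1}{-4 + 17}}{-36} \left(-7\right) = - \frac{\left(-27\right) \frac{1}{13}}{36} \left(-7\right) = \left(- \frac{1}{36}\right) \left(- \frac{27}{13}\right) \left(-7\right) = \frac{3}{52} \left(-7\right) = - \frac{21}{52}$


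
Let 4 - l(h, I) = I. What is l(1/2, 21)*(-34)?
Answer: 578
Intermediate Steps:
l(h, I) = 4 - I
l(1/2, 21)*(-34) = (4 - 1*21)*(-34) = (4 - 21)*(-34) = -17*(-34) = 578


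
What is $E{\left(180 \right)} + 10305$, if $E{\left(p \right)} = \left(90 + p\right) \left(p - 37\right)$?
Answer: $48915$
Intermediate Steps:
$E{\left(p \right)} = \left(-37 + p\right) \left(90 + p\right)$ ($E{\left(p \right)} = \left(90 + p\right) \left(-37 + p\right) = \left(-37 + p\right) \left(90 + p\right)$)
$E{\left(180 \right)} + 10305 = \left(-3330 + 180^{2} + 53 \cdot 180\right) + 10305 = \left(-3330 + 32400 + 9540\right) + 10305 = 38610 + 10305 = 48915$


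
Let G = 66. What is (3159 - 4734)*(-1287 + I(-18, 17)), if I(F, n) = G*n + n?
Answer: 233100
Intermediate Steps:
I(F, n) = 67*n (I(F, n) = 66*n + n = 67*n)
(3159 - 4734)*(-1287 + I(-18, 17)) = (3159 - 4734)*(-1287 + 67*17) = -1575*(-1287 + 1139) = -1575*(-148) = 233100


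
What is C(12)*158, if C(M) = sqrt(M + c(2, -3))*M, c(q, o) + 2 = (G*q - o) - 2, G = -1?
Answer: 5688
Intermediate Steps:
c(q, o) = -4 - o - q (c(q, o) = -2 + ((-q - o) - 2) = -2 + ((-o - q) - 2) = -2 + (-2 - o - q) = -4 - o - q)
C(M) = M*sqrt(-3 + M) (C(M) = sqrt(M + (-4 - 1*(-3) - 1*2))*M = sqrt(M + (-4 + 3 - 2))*M = sqrt(M - 3)*M = sqrt(-3 + M)*M = M*sqrt(-3 + M))
C(12)*158 = (12*sqrt(-3 + 12))*158 = (12*sqrt(9))*158 = (12*3)*158 = 36*158 = 5688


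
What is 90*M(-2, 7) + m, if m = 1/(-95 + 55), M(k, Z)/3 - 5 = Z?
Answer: 129599/40 ≈ 3240.0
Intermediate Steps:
M(k, Z) = 15 + 3*Z
m = -1/40 (m = 1/(-40) = -1/40 ≈ -0.025000)
90*M(-2, 7) + m = 90*(15 + 3*7) - 1/40 = 90*(15 + 21) - 1/40 = 90*36 - 1/40 = 3240 - 1/40 = 129599/40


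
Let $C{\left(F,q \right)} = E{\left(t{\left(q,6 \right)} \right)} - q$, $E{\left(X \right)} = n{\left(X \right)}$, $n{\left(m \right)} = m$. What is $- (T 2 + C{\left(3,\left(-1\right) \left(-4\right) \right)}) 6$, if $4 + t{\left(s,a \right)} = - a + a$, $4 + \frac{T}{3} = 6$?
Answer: $-24$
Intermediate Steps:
$T = 6$ ($T = -12 + 3 \cdot 6 = -12 + 18 = 6$)
$t{\left(s,a \right)} = -4$ ($t{\left(s,a \right)} = -4 + \left(- a + a\right) = -4 + 0 = -4$)
$E{\left(X \right)} = X$
$C{\left(F,q \right)} = -4 - q$
$- (T 2 + C{\left(3,\left(-1\right) \left(-4\right) \right)}) 6 = - (6 \cdot 2 - \left(4 - -4\right)) 6 = - (12 - 8) 6 = \left(-1\right) 4 \cdot 6 = \left(-4\right) 6 = -24$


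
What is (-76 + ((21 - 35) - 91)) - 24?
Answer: -205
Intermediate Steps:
(-76 + ((21 - 35) - 91)) - 24 = (-76 + (-14 - 91)) - 24 = (-76 - 105) - 24 = -181 - 24 = -205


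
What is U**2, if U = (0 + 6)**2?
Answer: 1296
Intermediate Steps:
U = 36 (U = 6**2 = 36)
U**2 = 36**2 = 1296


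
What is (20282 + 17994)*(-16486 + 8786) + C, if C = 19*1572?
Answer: -294695332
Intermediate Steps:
C = 29868
(20282 + 17994)*(-16486 + 8786) + C = (20282 + 17994)*(-16486 + 8786) + 29868 = 38276*(-7700) + 29868 = -294725200 + 29868 = -294695332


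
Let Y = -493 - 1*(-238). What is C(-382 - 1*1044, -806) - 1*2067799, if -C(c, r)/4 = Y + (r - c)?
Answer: -2069259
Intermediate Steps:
Y = -255 (Y = -493 + 238 = -255)
C(c, r) = 1020 - 4*r + 4*c (C(c, r) = -4*(-255 + (r - c)) = -4*(-255 + r - c) = 1020 - 4*r + 4*c)
C(-382 - 1*1044, -806) - 1*2067799 = (1020 - 4*(-806) + 4*(-382 - 1*1044)) - 1*2067799 = (1020 + 3224 + 4*(-382 - 1044)) - 2067799 = (1020 + 3224 + 4*(-1426)) - 2067799 = (1020 + 3224 - 5704) - 2067799 = -1460 - 2067799 = -2069259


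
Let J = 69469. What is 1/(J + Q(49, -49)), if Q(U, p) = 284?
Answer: 1/69753 ≈ 1.4336e-5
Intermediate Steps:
1/(J + Q(49, -49)) = 1/(69469 + 284) = 1/69753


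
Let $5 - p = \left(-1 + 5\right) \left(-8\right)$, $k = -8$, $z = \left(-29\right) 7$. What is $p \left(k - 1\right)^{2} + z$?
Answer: $2794$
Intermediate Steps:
$z = -203$
$p = 37$ ($p = 5 - \left(-1 + 5\right) \left(-8\right) = 5 - 4 \left(-8\right) = 5 - -32 = 5 + 32 = 37$)
$p \left(k - 1\right)^{2} + z = 37 \left(-8 - 1\right)^{2} - 203 = 37 \left(-9\right)^{2} - 203 = 37 \cdot 81 - 203 = 2997 - 203 = 2794$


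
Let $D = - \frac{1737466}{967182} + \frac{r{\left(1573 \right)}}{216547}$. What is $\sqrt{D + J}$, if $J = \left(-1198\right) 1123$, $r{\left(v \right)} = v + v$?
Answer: $\frac{i \sqrt{14753596848218494592669150271}}{104720180277} \approx 1159.9 i$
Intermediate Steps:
$r{\left(v \right)} = 2 v$
$J = -1345354$
$D = - \frac{186600147665}{104720180277}$ ($D = - \frac{1737466}{967182} + \frac{2 \cdot 1573}{216547} = \left(-1737466\right) \frac{1}{967182} + 3146 \cdot \frac{1}{216547} = - \frac{868733}{483591} + \frac{3146}{216547} = - \frac{186600147665}{104720180277} \approx -1.7819$)
$\sqrt{D + J} = \sqrt{- \frac{186600147665}{104720180277} - 1345354} = \sqrt{- \frac{140885900016530723}{104720180277}} = \frac{i \sqrt{14753596848218494592669150271}}{104720180277}$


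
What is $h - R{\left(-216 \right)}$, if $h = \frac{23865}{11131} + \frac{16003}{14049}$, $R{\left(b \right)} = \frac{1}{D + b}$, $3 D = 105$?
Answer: $\frac{93083368237}{28304674839} \approx 3.2886$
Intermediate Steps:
$D = 35$ ($D = \frac{1}{3} \cdot 105 = 35$)
$R{\left(b \right)} = \frac{1}{35 + b}$
$h = \frac{513408778}{156379419}$ ($h = 23865 \cdot \frac{1}{11131} + 16003 \cdot \frac{1}{14049} = \frac{23865}{11131} + \frac{16003}{14049} = \frac{513408778}{156379419} \approx 3.2831$)
$h - R{\left(-216 \right)} = \frac{513408778}{156379419} - \frac{1}{35 - 216} = \frac{513408778}{156379419} - \frac{1}{-181} = \frac{513408778}{156379419} - - \frac{1}{181} = \frac{513408778}{156379419} + \frac{1}{181} = \frac{93083368237}{28304674839}$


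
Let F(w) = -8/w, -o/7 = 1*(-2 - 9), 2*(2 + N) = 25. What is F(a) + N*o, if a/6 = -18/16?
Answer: 43723/54 ≈ 809.69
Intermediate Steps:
a = -27/4 (a = 6*(-18/16) = 6*(-18*1/16) = 6*(-9/8) = -27/4 ≈ -6.7500)
N = 21/2 (N = -2 + (½)*25 = -2 + 25/2 = 21/2 ≈ 10.500)
o = 77 (o = -7*(-2 - 9) = -7*(-11) = 77)
F(a) + N*o = -8/(-27/4) + (21/2)*77 = -8*(-4/27) + 1617/2 = 32/27 + 1617/2 = 43723/54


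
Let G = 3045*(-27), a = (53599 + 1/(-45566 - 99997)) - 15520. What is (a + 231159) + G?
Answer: 27223628948/145563 ≈ 1.8702e+5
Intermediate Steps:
a = 5542893476/145563 (a = (53599 + 1/(-145563)) - 15520 = (53599 - 1/145563) - 15520 = 7802031236/145563 - 15520 = 5542893476/145563 ≈ 38079.)
G = -82215
(a + 231159) + G = (5542893476/145563 + 231159) - 82215 = 39191090993/145563 - 82215 = 27223628948/145563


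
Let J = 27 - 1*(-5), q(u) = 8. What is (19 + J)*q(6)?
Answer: 408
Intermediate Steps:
J = 32 (J = 27 + 5 = 32)
(19 + J)*q(6) = (19 + 32)*8 = 51*8 = 408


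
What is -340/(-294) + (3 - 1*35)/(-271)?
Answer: 50774/39837 ≈ 1.2745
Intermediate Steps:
-340/(-294) + (3 - 1*35)/(-271) = -340*(-1/294) + (3 - 35)*(-1/271) = 170/147 - 32*(-1/271) = 170/147 + 32/271 = 50774/39837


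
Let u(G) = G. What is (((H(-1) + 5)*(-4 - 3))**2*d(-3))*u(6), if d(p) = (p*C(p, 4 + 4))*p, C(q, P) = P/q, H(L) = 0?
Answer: -176400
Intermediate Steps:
d(p) = 8*p (d(p) = (p*((4 + 4)/p))*p = (p*(8/p))*p = 8*p)
(((H(-1) + 5)*(-4 - 3))**2*d(-3))*u(6) = (((0 + 5)*(-4 - 3))**2*(8*(-3)))*6 = ((5*(-7))**2*(-24))*6 = ((-35)**2*(-24))*6 = (1225*(-24))*6 = -29400*6 = -176400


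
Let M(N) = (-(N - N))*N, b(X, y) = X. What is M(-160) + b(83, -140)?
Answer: 83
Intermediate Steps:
M(N) = 0 (M(N) = (-1*0)*N = 0*N = 0)
M(-160) + b(83, -140) = 0 + 83 = 83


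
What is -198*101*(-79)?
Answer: 1579842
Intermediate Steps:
-198*101*(-79) = -19998*(-79) = 1579842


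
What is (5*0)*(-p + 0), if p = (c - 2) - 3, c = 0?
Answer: 0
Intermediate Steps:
p = -5 (p = (0 - 2) - 3 = -2 - 3 = -5)
(5*0)*(-p + 0) = (5*0)*(-1*(-5) + 0) = 0*(5 + 0) = 0*5 = 0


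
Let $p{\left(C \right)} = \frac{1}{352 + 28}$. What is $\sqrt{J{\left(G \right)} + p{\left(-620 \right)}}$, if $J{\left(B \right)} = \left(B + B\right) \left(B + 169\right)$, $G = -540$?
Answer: $\frac{\sqrt{14464548095}}{190} \approx 632.99$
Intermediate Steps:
$p{\left(C \right)} = \frac{1}{380}$
$J{\left(B \right)} = 2 B \left(169 + B\right)$
$\sqrt{J{\left(G \right)} + p{\left(-620 \right)}} = \sqrt{2 \left(-540\right) \left(169 - 540\right) + \frac{1}{380}} = \sqrt{2 \left(-540\right) \left(-371\right) + \frac{1}{380}} = \sqrt{400680 + \frac{1}{380}} = \sqrt{\frac{152258401}{380}} = \frac{\sqrt{14464548095}}{190}$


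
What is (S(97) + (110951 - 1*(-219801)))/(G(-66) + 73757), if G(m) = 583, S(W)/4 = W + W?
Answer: 82882/18585 ≈ 4.4596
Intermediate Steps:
S(W) = 8*W (S(W) = 4*(W + W) = 4*(2*W) = 8*W)
(S(97) + (110951 - 1*(-219801)))/(G(-66) + 73757) = (8*97 + (110951 - 1*(-219801)))/(583 + 73757) = (776 + (110951 + 219801))/74340 = (776 + 330752)*(1/74340) = 331528*(1/74340) = 82882/18585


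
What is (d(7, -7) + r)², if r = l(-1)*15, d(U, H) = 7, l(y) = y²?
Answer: 484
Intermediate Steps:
r = 15 (r = (-1)²*15 = 1*15 = 15)
(d(7, -7) + r)² = (7 + 15)² = 22² = 484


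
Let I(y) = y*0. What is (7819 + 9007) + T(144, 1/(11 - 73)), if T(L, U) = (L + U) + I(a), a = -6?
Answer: 1052139/62 ≈ 16970.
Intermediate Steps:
I(y) = 0
T(L, U) = L + U (T(L, U) = (L + U) + 0 = L + U)
(7819 + 9007) + T(144, 1/(11 - 73)) = (7819 + 9007) + (144 + 1/(11 - 73)) = 16826 + (144 + 1/(-62)) = 16826 + (144 - 1/62) = 16826 + 8927/62 = 1052139/62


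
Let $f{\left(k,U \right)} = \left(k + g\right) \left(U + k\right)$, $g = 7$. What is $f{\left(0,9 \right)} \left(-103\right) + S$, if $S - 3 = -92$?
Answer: $-6578$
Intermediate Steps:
$S = -89$ ($S = 3 - 92 = -89$)
$f{\left(k,U \right)} = \left(7 + k\right) \left(U + k\right)$ ($f{\left(k,U \right)} = \left(k + 7\right) \left(U + k\right) = \left(7 + k\right) \left(U + k\right)$)
$f{\left(0,9 \right)} \left(-103\right) + S = \left(0^{2} + 7 \cdot 9 + 7 \cdot 0 + 9 \cdot 0\right) \left(-103\right) - 89 = \left(0 + 63 + 0 + 0\right) \left(-103\right) - 89 = 63 \left(-103\right) - 89 = -6489 - 89 = -6578$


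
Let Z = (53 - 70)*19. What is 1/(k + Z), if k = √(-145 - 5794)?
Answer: -323/110268 - I*√5939/110268 ≈ -0.0029292 - 0.00069889*I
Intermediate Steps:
k = I*√5939 (k = √(-5939) = I*√5939 ≈ 77.065*I)
Z = -323 (Z = -17*19 = -323)
1/(k + Z) = 1/(I*√5939 - 323) = 1/(-323 + I*√5939)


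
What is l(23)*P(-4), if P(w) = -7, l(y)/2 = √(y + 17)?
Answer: -28*√10 ≈ -88.544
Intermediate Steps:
l(y) = 2*√(17 + y) (l(y) = 2*√(y + 17) = 2*√(17 + y))
l(23)*P(-4) = (2*√(17 + 23))*(-7) = (2*√40)*(-7) = (2*(2*√10))*(-7) = (4*√10)*(-7) = -28*√10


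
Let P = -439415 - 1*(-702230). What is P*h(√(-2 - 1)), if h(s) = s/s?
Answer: 262815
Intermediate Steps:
h(s) = 1
P = 262815 (P = -439415 + 702230 = 262815)
P*h(√(-2 - 1)) = 262815*1 = 262815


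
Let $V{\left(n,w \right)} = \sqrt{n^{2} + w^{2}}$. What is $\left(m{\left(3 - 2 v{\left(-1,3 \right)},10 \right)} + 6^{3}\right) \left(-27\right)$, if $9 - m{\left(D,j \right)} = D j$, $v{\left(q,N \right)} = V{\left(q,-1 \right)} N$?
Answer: $-5265 - 1620 \sqrt{2} \approx -7556.0$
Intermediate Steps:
$v{\left(q,N \right)} = N \sqrt{1 + q^{2}}$ ($v{\left(q,N \right)} = \sqrt{q^{2} + \left(-1\right)^{2}} N = \sqrt{q^{2} + 1} N = \sqrt{1 + q^{2}} N = N \sqrt{1 + q^{2}}$)
$m{\left(D,j \right)} = 9 - D j$
$\left(m{\left(3 - 2 v{\left(-1,3 \right)},10 \right)} + 6^{3}\right) \left(-27\right) = \left(\left(9 - \left(3 - 2 \cdot 3 \sqrt{1 + \left(-1\right)^{2}}\right) 10\right) + 6^{3}\right) \left(-27\right) = \left(\left(9 - \left(3 - 2 \cdot 3 \sqrt{1 + 1}\right) 10\right) + 216\right) \left(-27\right) = \left(\left(9 - \left(3 - 2 \cdot 3 \sqrt{2}\right) 10\right) + 216\right) \left(-27\right) = \left(\left(9 - \left(3 - 6 \sqrt{2}\right) 10\right) + 216\right) \left(-27\right) = \left(\left(9 - \left(30 - 60 \sqrt{2}\right)\right) + 216\right) \left(-27\right) = \left(\left(-21 + 60 \sqrt{2}\right) + 216\right) \left(-27\right) = \left(195 + 60 \sqrt{2}\right) \left(-27\right) = -5265 - 1620 \sqrt{2}$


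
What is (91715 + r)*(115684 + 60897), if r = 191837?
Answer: 50069895712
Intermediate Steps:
(91715 + r)*(115684 + 60897) = (91715 + 191837)*(115684 + 60897) = 283552*176581 = 50069895712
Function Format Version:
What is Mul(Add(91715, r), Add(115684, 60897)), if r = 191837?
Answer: 50069895712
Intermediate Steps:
Mul(Add(91715, r), Add(115684, 60897)) = Mul(Add(91715, 191837), Add(115684, 60897)) = Mul(283552, 176581) = 50069895712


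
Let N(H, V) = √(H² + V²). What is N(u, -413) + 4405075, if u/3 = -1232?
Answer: 4405075 + 7*√282265 ≈ 4.4088e+6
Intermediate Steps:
u = -3696 (u = 3*(-1232) = -3696)
N(u, -413) + 4405075 = √((-3696)² + (-413)²) + 4405075 = √(13660416 + 170569) + 4405075 = √13830985 + 4405075 = 7*√282265 + 4405075 = 4405075 + 7*√282265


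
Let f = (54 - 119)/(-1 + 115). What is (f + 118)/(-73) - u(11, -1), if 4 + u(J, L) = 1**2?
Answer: 11579/8322 ≈ 1.3914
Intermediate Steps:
u(J, L) = -3 (u(J, L) = -4 + 1**2 = -4 + 1 = -3)
f = -65/114 ≈ -0.57018
(f + 118)/(-73) - u(11, -1) = (-65/114 + 118)/(-73) - 1*(-3) = (13387/114)*(-1/73) + 3 = -13387/8322 + 3 = 11579/8322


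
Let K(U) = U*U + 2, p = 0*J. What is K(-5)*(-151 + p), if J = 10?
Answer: -4077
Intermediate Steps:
p = 0 (p = 0*10 = 0)
K(U) = 2 + U**2 (K(U) = U**2 + 2 = 2 + U**2)
K(-5)*(-151 + p) = (2 + (-5)**2)*(-151 + 0) = (2 + 25)*(-151) = 27*(-151) = -4077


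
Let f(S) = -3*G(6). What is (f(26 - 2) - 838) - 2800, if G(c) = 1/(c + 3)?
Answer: -10915/3 ≈ -3638.3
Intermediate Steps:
G(c) = 1/(3 + c)
f(S) = -⅓ (f(S) = -3/(3 + 6) = -3/9 = -3*⅑ = -⅓)
(f(26 - 2) - 838) - 2800 = (-⅓ - 838) - 2800 = -2515/3 - 2800 = -10915/3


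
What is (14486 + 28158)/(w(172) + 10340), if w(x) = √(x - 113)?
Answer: 440938960/106915541 - 42644*√59/106915541 ≈ 4.1211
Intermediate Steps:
w(x) = √(-113 + x)
(14486 + 28158)/(w(172) + 10340) = (14486 + 28158)/(√(-113 + 172) + 10340) = 42644/(√59 + 10340) = 42644/(10340 + √59)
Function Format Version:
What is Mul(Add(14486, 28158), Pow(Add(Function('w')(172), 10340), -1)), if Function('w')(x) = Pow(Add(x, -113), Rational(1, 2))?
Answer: Add(Rational(440938960, 106915541), Mul(Rational(-42644, 106915541), Pow(59, Rational(1, 2)))) ≈ 4.1211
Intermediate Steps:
Function('w')(x) = Pow(Add(-113, x), Rational(1, 2))
Mul(Add(14486, 28158), Pow(Add(Function('w')(172), 10340), -1)) = Mul(Add(14486, 28158), Pow(Add(Pow(Add(-113, 172), Rational(1, 2)), 10340), -1)) = Mul(42644, Pow(Add(Pow(59, Rational(1, 2)), 10340), -1)) = Mul(42644, Pow(Add(10340, Pow(59, Rational(1, 2))), -1))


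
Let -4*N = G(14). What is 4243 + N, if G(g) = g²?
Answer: 4194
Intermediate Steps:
N = -49 (N = -¼*14² = -¼*196 = -49)
4243 + N = 4243 - 49 = 4194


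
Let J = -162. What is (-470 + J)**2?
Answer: 399424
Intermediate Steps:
(-470 + J)**2 = (-470 - 162)**2 = (-632)**2 = 399424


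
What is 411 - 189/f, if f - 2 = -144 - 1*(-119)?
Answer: 9642/23 ≈ 419.22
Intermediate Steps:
f = -23 (f = 2 + (-144 - 1*(-119)) = 2 + (-144 + 119) = 2 - 25 = -23)
411 - 189/f = 411 - 189/(-23) = 411 - 189*(-1)/23 = 411 - 1*(-189/23) = 411 + 189/23 = 9642/23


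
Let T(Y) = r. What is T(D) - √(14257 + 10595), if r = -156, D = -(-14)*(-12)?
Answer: -156 - 2*√6213 ≈ -313.65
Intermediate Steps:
D = -168 (D = -1*168 = -168)
T(Y) = -156
T(D) - √(14257 + 10595) = -156 - √(14257 + 10595) = -156 - √24852 = -156 - 2*√6213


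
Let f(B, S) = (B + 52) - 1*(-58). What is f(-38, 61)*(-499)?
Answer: -35928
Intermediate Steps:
f(B, S) = 110 + B (f(B, S) = (52 + B) + 58 = 110 + B)
f(-38, 61)*(-499) = (110 - 38)*(-499) = 72*(-499) = -35928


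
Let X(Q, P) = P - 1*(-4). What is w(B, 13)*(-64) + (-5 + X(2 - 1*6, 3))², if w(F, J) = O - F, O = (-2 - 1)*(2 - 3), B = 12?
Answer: 580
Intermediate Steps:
X(Q, P) = 4 + P (X(Q, P) = P + 4 = 4 + P)
O = 3 (O = -3*(-1) = 3)
w(F, J) = 3 - F
w(B, 13)*(-64) + (-5 + X(2 - 1*6, 3))² = (3 - 1*12)*(-64) + (-5 + (4 + 3))² = (3 - 12)*(-64) + (-5 + 7)² = -9*(-64) + 2² = 576 + 4 = 580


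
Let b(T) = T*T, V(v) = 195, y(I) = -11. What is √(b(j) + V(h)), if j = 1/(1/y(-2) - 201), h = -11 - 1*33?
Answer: √954124201/2212 ≈ 13.964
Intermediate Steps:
h = -44 (h = -11 - 33 = -44)
j = -11/2212 (j = 1/(1/(-11) - 201) = 1/(-1/11 - 201) = 1/(-2212/11) = -11/2212 ≈ -0.0049729)
b(T) = T²
√(b(j) + V(h)) = √((-11/2212)² + 195) = √(121/4892944 + 195) = √(954124201/4892944) = √954124201/2212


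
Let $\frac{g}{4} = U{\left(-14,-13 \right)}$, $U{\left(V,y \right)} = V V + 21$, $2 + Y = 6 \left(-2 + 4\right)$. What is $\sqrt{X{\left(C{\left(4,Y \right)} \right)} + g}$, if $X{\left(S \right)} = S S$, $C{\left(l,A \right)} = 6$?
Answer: $2 \sqrt{226} \approx 30.067$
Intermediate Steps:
$Y = 10$ ($Y = -2 + 6 \left(-2 + 4\right) = -2 + 6 \cdot 2 = -2 + 12 = 10$)
$U{\left(V,y \right)} = 21 + V^{2}$ ($U{\left(V,y \right)} = V^{2} + 21 = 21 + V^{2}$)
$X{\left(S \right)} = S^{2}$
$g = 868$ ($g = 4 \left(21 + \left(-14\right)^{2}\right) = 4 \left(21 + 196\right) = 4 \cdot 217 = 868$)
$\sqrt{X{\left(C{\left(4,Y \right)} \right)} + g} = \sqrt{6^{2} + 868} = \sqrt{36 + 868} = \sqrt{904} = 2 \sqrt{226}$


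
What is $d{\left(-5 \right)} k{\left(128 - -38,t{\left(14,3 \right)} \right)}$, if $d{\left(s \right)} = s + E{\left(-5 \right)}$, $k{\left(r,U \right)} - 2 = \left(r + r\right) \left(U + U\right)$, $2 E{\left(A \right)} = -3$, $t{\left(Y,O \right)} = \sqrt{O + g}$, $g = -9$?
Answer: $-13 - 4316 i \sqrt{6} \approx -13.0 - 10572.0 i$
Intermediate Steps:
$t{\left(Y,O \right)} = \sqrt{-9 + O}$ ($t{\left(Y,O \right)} = \sqrt{O - 9} = \sqrt{-9 + O}$)
$E{\left(A \right)} = - \frac{3}{2}$ ($E{\left(A \right)} = \frac{1}{2} \left(-3\right) = - \frac{3}{2}$)
$k{\left(r,U \right)} = 2 + 4 U r$ ($k{\left(r,U \right)} = 2 + \left(r + r\right) \left(U + U\right) = 2 + 2 r 2 U = 2 + 4 U r$)
$d{\left(s \right)} = - \frac{3}{2} + s$ ($d{\left(s \right)} = s - \frac{3}{2} = - \frac{3}{2} + s$)
$d{\left(-5 \right)} k{\left(128 - -38,t{\left(14,3 \right)} \right)} = \left(- \frac{3}{2} - 5\right) \left(2 + 4 \sqrt{-9 + 3} \left(128 - -38\right)\right) = - \frac{13 \left(2 + 4 \sqrt{-6} \left(128 + 38\right)\right)}{2} = - \frac{13 \left(2 + 4 i \sqrt{6} \cdot 166\right)}{2} = - \frac{13 \left(2 + 664 i \sqrt{6}\right)}{2} = -13 - 4316 i \sqrt{6}$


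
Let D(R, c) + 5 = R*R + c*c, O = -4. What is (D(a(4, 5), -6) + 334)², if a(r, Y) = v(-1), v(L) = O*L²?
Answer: 145161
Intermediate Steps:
v(L) = -4*L²
a(r, Y) = -4 (a(r, Y) = -4*(-1)² = -4*1 = -4)
D(R, c) = -5 + R² + c² (D(R, c) = -5 + (R*R + c*c) = -5 + (R² + c²) = -5 + R² + c²)
(D(a(4, 5), -6) + 334)² = ((-5 + (-4)² + (-6)²) + 334)² = ((-5 + 16 + 36) + 334)² = (47 + 334)² = 381² = 145161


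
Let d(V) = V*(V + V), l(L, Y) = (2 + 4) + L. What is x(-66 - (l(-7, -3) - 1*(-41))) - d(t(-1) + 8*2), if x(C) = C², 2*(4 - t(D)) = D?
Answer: 20791/2 ≈ 10396.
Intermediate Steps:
t(D) = 4 - D/2
l(L, Y) = 6 + L
d(V) = 2*V² (d(V) = V*(2*V) = 2*V²)
x(-66 - (l(-7, -3) - 1*(-41))) - d(t(-1) + 8*2) = (-66 - ((6 - 7) - 1*(-41)))² - 2*((4 - ½*(-1)) + 8*2)² = (-66 - (-1 + 41))² - 2*((4 + ½) + 16)² = (-66 - 1*40)² - 2*(9/2 + 16)² = (-66 - 40)² - 2*(41/2)² = (-106)² - 2*1681/4 = 11236 - 1*1681/2 = 11236 - 1681/2 = 20791/2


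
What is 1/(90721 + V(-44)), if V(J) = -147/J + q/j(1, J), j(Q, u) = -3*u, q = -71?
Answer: 66/5987771 ≈ 1.1022e-5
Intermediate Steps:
V(J) = -370/(3*J) (V(J) = -147/J - 71*(-1/(3*J)) = -147/J - (-71)/(3*J) = -147/J + 71/(3*J) = -370/(3*J))
1/(90721 + V(-44)) = 1/(90721 - 370/3/(-44)) = 1/(90721 - 370/3*(-1/44)) = 1/(90721 + 185/66) = 1/(5987771/66) = 66/5987771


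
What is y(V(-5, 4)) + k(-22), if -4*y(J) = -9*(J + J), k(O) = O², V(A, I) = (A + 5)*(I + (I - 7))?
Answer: 484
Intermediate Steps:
V(A, I) = (-7 + 2*I)*(5 + A) (V(A, I) = (5 + A)*(I + (-7 + I)) = (5 + A)*(-7 + 2*I) = (-7 + 2*I)*(5 + A))
y(J) = 9*J/2 (y(J) = -(-9)*(J + J)/4 = -(-9)*2*J/4 = -(-9)*J/2 = 9*J/2)
y(V(-5, 4)) + k(-22) = 9*(-35 - 7*(-5) + 10*4 + 2*(-5)*4)/2 + (-22)² = 9*(-35 + 35 + 40 - 40)/2 + 484 = (9/2)*0 + 484 = 0 + 484 = 484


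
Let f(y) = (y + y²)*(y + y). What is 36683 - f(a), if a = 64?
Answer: -495797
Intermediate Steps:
f(y) = 2*y*(y + y²) (f(y) = (y + y²)*(2*y) = 2*y*(y + y²))
36683 - f(a) = 36683 - 2*64²*(1 + 64) = 36683 - 2*4096*65 = 36683 - 1*532480 = 36683 - 532480 = -495797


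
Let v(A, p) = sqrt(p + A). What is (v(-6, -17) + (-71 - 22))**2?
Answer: (93 - I*sqrt(23))**2 ≈ 8626.0 - 892.02*I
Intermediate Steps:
v(A, p) = sqrt(A + p)
(v(-6, -17) + (-71 - 22))**2 = (sqrt(-6 - 17) + (-71 - 22))**2 = (sqrt(-23) - 93)**2 = (I*sqrt(23) - 93)**2 = (-93 + I*sqrt(23))**2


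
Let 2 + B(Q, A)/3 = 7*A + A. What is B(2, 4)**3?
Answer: 729000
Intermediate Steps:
B(Q, A) = -6 + 24*A (B(Q, A) = -6 + 3*(7*A + A) = -6 + 3*(8*A) = -6 + 24*A)
B(2, 4)**3 = (-6 + 24*4)**3 = (-6 + 96)**3 = 90**3 = 729000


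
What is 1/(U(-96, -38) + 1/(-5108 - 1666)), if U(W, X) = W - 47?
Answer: -6774/968683 ≈ -0.0069930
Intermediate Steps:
U(W, X) = -47 + W
1/(U(-96, -38) + 1/(-5108 - 1666)) = 1/((-47 - 96) + 1/(-5108 - 1666)) = 1/(-143 + 1/(-6774)) = 1/(-143 - 1/6774) = 1/(-968683/6774) = -6774/968683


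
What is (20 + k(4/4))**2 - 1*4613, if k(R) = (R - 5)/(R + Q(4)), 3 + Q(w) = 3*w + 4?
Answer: -206993/49 ≈ -4224.3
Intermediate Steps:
Q(w) = 1 + 3*w (Q(w) = -3 + (3*w + 4) = -3 + (4 + 3*w) = 1 + 3*w)
k(R) = (-5 + R)/(13 + R) (k(R) = (R - 5)/(R + (1 + 3*4)) = (-5 + R)/(R + (1 + 12)) = (-5 + R)/(R + 13) = (-5 + R)/(13 + R))
(20 + k(4/4))**2 - 1*4613 = (20 + (-5 + 4/4)/(13 + 4/4))**2 - 1*4613 = (20 + (-5 + 4*(1/4))/(13 + 4*(1/4)))**2 - 4613 = (20 + (-5 + 1)/(13 + 1))**2 - 4613 = (20 - 4/14)**2 - 4613 = (20 + (1/14)*(-4))**2 - 4613 = (20 - 2/7)**2 - 4613 = (138/7)**2 - 4613 = 19044/49 - 4613 = -206993/49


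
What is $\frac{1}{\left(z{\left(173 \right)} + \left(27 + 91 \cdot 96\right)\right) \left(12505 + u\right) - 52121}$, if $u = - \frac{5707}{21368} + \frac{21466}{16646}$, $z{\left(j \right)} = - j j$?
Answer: $- \frac{88922932}{23542754648454621} \approx -3.7771 \cdot 10^{-9}$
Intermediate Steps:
$z{\left(j \right)} = - j^{2}$
$u = \frac{181843383}{177845864}$ ($u = \left(-5707\right) \frac{1}{21368} + 21466 \cdot \frac{1}{16646} = - \frac{5707}{21368} + \frac{10733}{8323} = \frac{181843383}{177845864} \approx 1.0225$)
$\frac{1}{\left(z{\left(173 \right)} + \left(27 + 91 \cdot 96\right)\right) \left(12505 + u\right) - 52121} = \frac{1}{\left(- 173^{2} + \left(27 + 91 \cdot 96\right)\right) \left(12505 + \frac{181843383}{177845864}\right) - 52121} = \frac{1}{\left(\left(-1\right) 29929 + \left(27 + 8736\right)\right) \frac{2224144372703}{177845864} - 52121} = \frac{1}{\left(-29929 + 8763\right) \frac{2224144372703}{177845864} - 52121} = \frac{1}{\left(-21166\right) \frac{2224144372703}{177845864} - 52121} = \frac{1}{- \frac{23538119896315849}{88922932} - 52121} = \frac{1}{- \frac{23542754648454621}{88922932}} = - \frac{88922932}{23542754648454621}$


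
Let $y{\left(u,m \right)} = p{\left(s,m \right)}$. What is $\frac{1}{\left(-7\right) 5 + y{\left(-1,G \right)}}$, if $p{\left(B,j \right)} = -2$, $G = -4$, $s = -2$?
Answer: $- \frac{1}{37} \approx -0.027027$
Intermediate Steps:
$y{\left(u,m \right)} = -2$
$\frac{1}{\left(-7\right) 5 + y{\left(-1,G \right)}} = \frac{1}{\left(-7\right) 5 - 2} = \frac{1}{-35 - 2} = \frac{1}{-37} = - \frac{1}{37}$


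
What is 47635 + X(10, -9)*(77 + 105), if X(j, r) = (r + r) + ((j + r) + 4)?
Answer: 45269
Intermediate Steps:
X(j, r) = 4 + j + 3*r (X(j, r) = 2*r + (4 + j + r) = 4 + j + 3*r)
47635 + X(10, -9)*(77 + 105) = 47635 + (4 + 10 + 3*(-9))*(77 + 105) = 47635 + (4 + 10 - 27)*182 = 47635 - 13*182 = 47635 - 2366 = 45269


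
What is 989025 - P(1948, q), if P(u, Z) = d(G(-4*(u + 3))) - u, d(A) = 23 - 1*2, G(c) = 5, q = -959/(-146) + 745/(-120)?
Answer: 990952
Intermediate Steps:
q = 631/1752 (q = -959*(-1/146) + 745*(-1/120) = 959/146 - 149/24 = 631/1752 ≈ 0.36016)
d(A) = 21 (d(A) = 23 - 2 = 21)
P(u, Z) = 21 - u
989025 - P(1948, q) = 989025 - (21 - 1*1948) = 989025 - (21 - 1948) = 989025 - 1*(-1927) = 989025 + 1927 = 990952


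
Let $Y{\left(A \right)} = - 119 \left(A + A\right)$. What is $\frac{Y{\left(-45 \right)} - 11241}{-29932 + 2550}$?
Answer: $\frac{531}{27382} \approx 0.019392$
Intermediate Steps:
$Y{\left(A \right)} = - 238 A$ ($Y{\left(A \right)} = - 119 \cdot 2 A = - 238 A$)
$\frac{Y{\left(-45 \right)} - 11241}{-29932 + 2550} = \frac{\left(-238\right) \left(-45\right) - 11241}{-29932 + 2550} = \frac{10710 + \left(-19241 + 8000\right)}{-27382} = \left(10710 - 11241\right) \left(- \frac{1}{27382}\right) = \left(-531\right) \left(- \frac{1}{27382}\right) = \frac{531}{27382}$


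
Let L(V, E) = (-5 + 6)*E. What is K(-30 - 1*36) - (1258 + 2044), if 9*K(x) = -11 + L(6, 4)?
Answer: -29725/9 ≈ -3302.8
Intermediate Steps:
L(V, E) = E (L(V, E) = 1*E = E)
K(x) = -7/9 (K(x) = (-11 + 4)/9 = (⅑)*(-7) = -7/9)
K(-30 - 1*36) - (1258 + 2044) = -7/9 - (1258 + 2044) = -7/9 - 1*3302 = -7/9 - 3302 = -29725/9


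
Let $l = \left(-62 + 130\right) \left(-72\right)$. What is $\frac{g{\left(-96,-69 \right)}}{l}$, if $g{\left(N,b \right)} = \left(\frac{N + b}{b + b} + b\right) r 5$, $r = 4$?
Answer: $\frac{15595}{56304} \approx 0.27698$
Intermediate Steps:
$l = -4896$ ($l = 68 \left(-72\right) = -4896$)
$g{\left(N,b \right)} = 20 b + \frac{10 \left(N + b\right)}{b}$ ($g{\left(N,b \right)} = \left(\frac{N + b}{b + b} + b\right) 4 \cdot 5 = \left(\frac{N + b}{2 b} + b\right) 20 = \left(b + \frac{N + b}{2 b}\right) 20 = 20 b + \frac{10 \left(N + b\right)}{b}$)
$\frac{g{\left(-96,-69 \right)}}{l} = \frac{10 + 20 \left(-69\right) + 10 \left(-96\right) \frac{1}{-69}}{-4896} = \left(10 - 1380 + 10 \left(-96\right) \left(- \frac{1}{69}\right)\right) \left(- \frac{1}{4896}\right) = \left(10 - 1380 + \frac{320}{23}\right) \left(- \frac{1}{4896}\right) = \left(- \frac{31190}{23}\right) \left(- \frac{1}{4896}\right) = \frac{15595}{56304}$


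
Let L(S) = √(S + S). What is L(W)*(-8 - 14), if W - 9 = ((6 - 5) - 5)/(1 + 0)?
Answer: -22*√10 ≈ -69.570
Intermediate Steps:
W = 5 (W = 9 + ((6 - 5) - 5)/(1 + 0) = 9 + (1 - 5)/1 = 9 - 4*1 = 9 - 4 = 5)
L(S) = √2*√S (L(S) = √(2*S) = √2*√S)
L(W)*(-8 - 14) = (√2*√5)*(-8 - 14) = √10*(-22) = -22*√10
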